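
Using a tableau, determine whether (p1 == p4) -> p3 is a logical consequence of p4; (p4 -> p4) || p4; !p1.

Initial set: {p4; ((p4 -> p4) || p4); !p1; !((p1 == p4) -> p3)}.
!((p1 == p4) -> p3): α-rule — add (p1 == p4), !p3.
((p4 -> p4) || p4): β-rule — branch into (p4 -> p4)  //  p4.
  branch 1 (add (p4 -> p4)):
    (p1 == p4): β-rule — branch into p1, p4  //  !p1, !p4.
      branch 1.1 (add p1, p4):
        × closes — contains both p1 and !p1.
      branch 1.2 (add !p1, !p4):
        × closes — contains both p4 and !p4.
  branch 2 (add p4):
    (p1 == p4): β-rule — branch into p1, p4  //  !p1, !p4.
      branch 2.1 (add p1, p4):
        × closes — contains both p1 and !p1.
      branch 2.2 (add !p1, !p4):
        × closes — contains both p4 and !p4.
All 4 branches close.
Every branch closed, so the premises entail the conclusion.

Yes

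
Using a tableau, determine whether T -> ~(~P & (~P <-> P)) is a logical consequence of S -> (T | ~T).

Yes

Initial set: {(S -> (T | ~T)); ~(T -> ~(~P & (~P <-> P)))}.
~(T -> ~(~P & (~P <-> P))): α-rule — add T, ~~(~P & (~P <-> P)).
~~(~P & (~P <-> P)): α-rule — add ~P, (~P <-> P).
(S -> (T | ~T)): β-rule — branch into ~S  //  (T | ~T).
  branch 1 (add ~S):
    (~P <-> P): β-rule — branch into ~P, P  //  ~~P, ~P.
      branch 1.1 (add ~P, P):
        × closes — contains both P and ~P.
      branch 1.2 (add ~~P, ~P):
        × closes — contains both P and ~P.
  branch 2 (add (T | ~T)):
    (~P <-> P): β-rule — branch into ~P, P  //  ~~P, ~P.
      branch 2.1 (add ~P, P):
        × closes — contains both P and ~P.
      branch 2.2 (add ~~P, ~P):
        × closes — contains both P and ~P.
All 4 branches close.
Every branch closed, so the premises entail the conclusion.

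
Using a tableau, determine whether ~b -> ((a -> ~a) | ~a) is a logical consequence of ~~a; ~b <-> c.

No

Initial set: {~~a; (~b <-> c); ~(~b -> ((a -> ~a) | ~a))}.
~~a: drop double negation, giving a.
~(~b -> ((a -> ~a) | ~a)): α-rule — add ~b, ~((a -> ~a) | ~a).
~((a -> ~a) | ~a): α-rule — add ~(a -> ~a), ~~a.
~(a -> ~a): α-rule — add a, ~~a.
(~b <-> c): β-rule — branch into ~b, c  //  ~~b, ~c.
  branch 1 (add ~b, c):
    ○ open, literals {a=1, b=0, c=1}.
  branch 2 (add ~~b, ~c):
    × closes — contains both b and ~b.
1 branch closed, 1 open.
An open branch gives a countermodel: a=1, b=0, c=1 (unmentioned atoms arbitrary); the premises hold there but the conclusion fails.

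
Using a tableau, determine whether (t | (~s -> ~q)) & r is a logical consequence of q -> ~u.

Initial set: {(q -> ~u); ~((t | (~s -> ~q)) & r)}.
(q -> ~u): β-rule — branch into ~q  //  ~u.
  branch 1 (add ~q):
    ~((t | (~s -> ~q)) & r): β-rule — branch into ~(t | (~s -> ~q))  //  ~r.
      branch 1.1 (add ~(t | (~s -> ~q))):
        ~(t | (~s -> ~q)): α-rule — add ~t, ~(~s -> ~q).
        ~(~s -> ~q): α-rule — add ~s, ~~q.
        × closes — contains both q and ~q.
      branch 1.2 (add ~r):
        ○ open, literals {q=F, r=F}.
  branch 2 (add ~u):
    ~((t | (~s -> ~q)) & r): β-rule — branch into ~(t | (~s -> ~q))  //  ~r.
      branch 2.1 (add ~(t | (~s -> ~q))):
        ~(t | (~s -> ~q)): α-rule — add ~t, ~(~s -> ~q).
        ~(~s -> ~q): α-rule — add ~s, ~~q.
        ○ open, literals {q=T, s=F, t=F, u=F}.
      branch 2.2 (add ~r):
        ○ open, literals {r=F, u=F}.
1 branch closed, 3 open.
An open branch gives a countermodel: q=F, r=F (unmentioned atoms arbitrary); the premises hold there but the conclusion fails.

No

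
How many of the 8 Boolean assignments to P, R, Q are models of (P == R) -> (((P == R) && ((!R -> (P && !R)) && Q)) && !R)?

Initial set: {T ((P == R) -> (((P == R) && ((!R -> (P && !R)) && Q)) && !R))}.
T ((P == R) -> (((P == R) && ((!R -> (P && !R)) && Q)) && !R)): β-rule — branch into F (P == R)  //  T (((P == R) && ((!R -> (P && !R)) && Q)) && !R).
  branch 1 (add F (P == R)):
    F (P == R): β-rule — branch into T P, F R  //  F P, T R.
      branch 1.1 (add T P, F R):
        ○ open, literals {P=true, R=false}.
      branch 1.2 (add F P, T R):
        ○ open, literals {P=false, R=true}.
  branch 2 (add T (((P == R) && ((!R -> (P && !R)) && Q)) && !R)):
    T (((P == R) && ((!R -> (P && !R)) && Q)) && !R): α-rule — add T ((P == R) && ((!R -> (P && !R)) && Q)), T !R.
    T ((P == R) && ((!R -> (P && !R)) && Q)): α-rule — add T (P == R), T ((!R -> (P && !R)) && Q).
    T ((!R -> (P && !R)) && Q): α-rule — add T (!R -> (P && !R)), T Q.
    T (P == R): β-rule — branch into T P, T R  //  F P, F R.
      branch 2.1 (add T P, T R):
        × closes — contains both R and !R.
      branch 2.2 (add F P, F R):
        T (!R -> (P && !R)): β-rule — branch into F !R  //  T (P && !R).
          branch 2.2.1 (add F !R):
            × closes — contains both R and !R.
          branch 2.2.2 (add T (P && !R)):
            T (P && !R): α-rule — add T P, T !R.
            × closes — contains both P and !P.
3 branches closed, 2 open.
Each open branch fixes some atoms; the unmentioned ones are free. Counting distinct full assignments: branch {P=true, R=false} (Q) contributes 2 new; branch {P=false, R=true} (Q) contributes 2 new. Total: 4.

4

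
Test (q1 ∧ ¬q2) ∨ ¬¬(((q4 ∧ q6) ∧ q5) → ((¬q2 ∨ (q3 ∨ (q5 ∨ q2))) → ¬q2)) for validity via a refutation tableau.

Not valid

Assume the negation and expand:
Initial set: {F ((q1 ∧ ¬q2) ∨ ¬¬(((q4 ∧ q6) ∧ q5) → ((¬q2 ∨ (q3 ∨ (q5 ∨ q2))) → ¬q2)))}.
F ((q1 ∧ ¬q2) ∨ ¬¬(((q4 ∧ q6) ∧ q5) → ((¬q2 ∨ (q3 ∨ (q5 ∨ q2))) → ¬q2))): α-rule — add F (q1 ∧ ¬q2), F ¬¬(((q4 ∧ q6) ∧ q5) → ((¬q2 ∨ (q3 ∨ (q5 ∨ q2))) → ¬q2)).
F ¬¬(((q4 ∧ q6) ∧ q5) → ((¬q2 ∨ (q3 ∨ (q5 ∨ q2))) → ¬q2)): drop double negation, giving F (((q4 ∧ q6) ∧ q5) → ((¬q2 ∨ (q3 ∨ (q5 ∨ q2))) → ¬q2)).
F (((q4 ∧ q6) ∧ q5) → ((¬q2 ∨ (q3 ∨ (q5 ∨ q2))) → ¬q2)): α-rule — add T ((q4 ∧ q6) ∧ q5), F ((¬q2 ∨ (q3 ∨ (q5 ∨ q2))) → ¬q2).
T ((q4 ∧ q6) ∧ q5): α-rule — add T (q4 ∧ q6), T q5.
F ((¬q2 ∨ (q3 ∨ (q5 ∨ q2))) → ¬q2): α-rule — add T (¬q2 ∨ (q3 ∨ (q5 ∨ q2))), F ¬q2.
T (q4 ∧ q6): α-rule — add T q4, T q6.
F (q1 ∧ ¬q2): β-rule — branch into F q1  //  F ¬q2.
  branch 1 (add F q1):
    T (¬q2 ∨ (q3 ∨ (q5 ∨ q2))): β-rule — branch into T ¬q2  //  T (q3 ∨ (q5 ∨ q2)).
      branch 1.1 (add T ¬q2):
        × closes — contains both q2 and ¬q2.
      branch 1.2 (add T (q3 ∨ (q5 ∨ q2))):
        T (q3 ∨ (q5 ∨ q2)): β-rule — branch into T q3  //  T (q5 ∨ q2).
          branch 1.2.1 (add T q3):
            ○ open, literals {q1=F, q2=T, q3=T, q4=T, q5=T, q6=T}.
          branch 1.2.2 (add T (q5 ∨ q2)):
            T (q5 ∨ q2): β-rule — branch into T q5  //  T q2.
              branch 1.2.2.1 (add T q5):
                ○ open, literals {q1=F, q2=T, q4=T, q5=T, q6=T}.
              branch 1.2.2.2 (add T q2):
                ○ open, literals {q1=F, q2=T, q4=T, q5=T, q6=T}.
  branch 2 (add F ¬q2):
    T (¬q2 ∨ (q3 ∨ (q5 ∨ q2))): β-rule — branch into T ¬q2  //  T (q3 ∨ (q5 ∨ q2)).
      branch 2.1 (add T ¬q2):
        × closes — contains both q2 and ¬q2.
      branch 2.2 (add T (q3 ∨ (q5 ∨ q2))):
        T (q3 ∨ (q5 ∨ q2)): β-rule — branch into T q3  //  T (q5 ∨ q2).
          branch 2.2.1 (add T q3):
            ○ open, literals {q2=T, q3=T, q4=T, q5=T, q6=T}.
          branch 2.2.2 (add T (q5 ∨ q2)):
            T (q5 ∨ q2): β-rule — branch into T q5  //  T q2.
              branch 2.2.2.1 (add T q5):
                ○ open, literals {q2=T, q4=T, q5=T, q6=T}.
              branch 2.2.2.2 (add T q2):
                ○ open, literals {q2=T, q4=T, q5=T, q6=T}.
2 branches closed, 6 open.
An open branch gives a countermodel: q1=F, q2=T, q3=T, q4=T, q5=T, q6=T (unmentioned atoms arbitrary); under it the original formula is false.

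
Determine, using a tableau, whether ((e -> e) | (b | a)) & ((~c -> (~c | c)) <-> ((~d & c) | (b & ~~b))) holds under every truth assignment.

Not valid

Assume the negation and expand:
Initial set: {~(((e -> e) | (b | a)) & ((~c -> (~c | c)) <-> ((~d & c) | (b & ~~b))))}.
~(((e -> e) | (b | a)) & ((~c -> (~c | c)) <-> ((~d & c) | (b & ~~b)))): β-rule — branch into ~((e -> e) | (b | a))  //  ~((~c -> (~c | c)) <-> ((~d & c) | (b & ~~b))).
  branch 1 (add ~((e -> e) | (b | a))):
    ~((e -> e) | (b | a)): α-rule — add ~(e -> e), ~(b | a).
    ~(e -> e): α-rule — add e, ~e.
    × closes — contains both e and ~e.
  branch 2 (add ~((~c -> (~c | c)) <-> ((~d & c) | (b & ~~b)))):
    ~((~c -> (~c | c)) <-> ((~d & c) | (b & ~~b))): β-rule — branch into (~c -> (~c | c)), ~((~d & c) | (b & ~~b))  //  ~(~c -> (~c | c)), ((~d & c) | (b & ~~b)).
      branch 2.1 (add (~c -> (~c | c)), ~((~d & c) | (b & ~~b))):
        ~((~d & c) | (b & ~~b)): α-rule — add ~(~d & c), ~(b & ~~b).
        (~c -> (~c | c)): β-rule — branch into ~~c  //  (~c | c).
          branch 2.1.1 (add ~~c):
            ~(~d & c): β-rule — branch into ~~d  //  ~c.
              branch 2.1.1.1 (add ~~d):
                ~(b & ~~b): β-rule — branch into ~b  //  ~~~b.
                  branch 2.1.1.1.1 (add ~b):
                    ○ open, literals {b=0, c=1, d=1}.
                  branch 2.1.1.1.2 (add ~~~b):
                    ~~~b: drop double negation, giving ~b.
                    ○ open, literals {b=0, c=1, d=1}.
              branch 2.1.1.2 (add ~c):
                × closes — contains both c and ~c.
          branch 2.1.2 (add (~c | c)):
            ~(~d & c): β-rule — branch into ~~d  //  ~c.
              branch 2.1.2.1 (add ~~d):
                ~(b & ~~b): β-rule — branch into ~b  //  ~~~b.
                  branch 2.1.2.1.1 (add ~b):
                    (~c | c): β-rule — branch into ~c  //  c.
                      branch 2.1.2.1.1.1 (add ~c):
                        ○ open, literals {b=0, c=0, d=1}.
                      branch 2.1.2.1.1.2 (add c):
                        ○ open, literals {b=0, c=1, d=1}.
                  branch 2.1.2.1.2 (add ~~~b):
                    ~~~b: drop double negation, giving ~b.
                    (~c | c): β-rule — branch into ~c  //  c.
                      branch 2.1.2.1.2.1 (add ~c):
                        ○ open, literals {b=0, c=0, d=1}.
                      branch 2.1.2.1.2.2 (add c):
                        ○ open, literals {b=0, c=1, d=1}.
              branch 2.1.2.2 (add ~c):
                ~(b & ~~b): β-rule — branch into ~b  //  ~~~b.
                  branch 2.1.2.2.1 (add ~b):
                    (~c | c): β-rule — branch into ~c  //  c.
                      branch 2.1.2.2.1.1 (add ~c):
                        ○ open, literals {b=0, c=0}.
                      branch 2.1.2.2.1.2 (add c):
                        × closes — contains both c and ~c.
                  branch 2.1.2.2.2 (add ~~~b):
                    ~~~b: drop double negation, giving ~b.
                    (~c | c): β-rule — branch into ~c  //  c.
                      branch 2.1.2.2.2.1 (add ~c):
                        ○ open, literals {b=0, c=0}.
                      branch 2.1.2.2.2.2 (add c):
                        × closes — contains both c and ~c.
      branch 2.2 (add ~(~c -> (~c | c)), ((~d & c) | (b & ~~b))):
        ~(~c -> (~c | c)): α-rule — add ~c, ~(~c | c).
        ~(~c | c): α-rule — add ~~c, ~c.
        × closes — contains both c and ~c.
5 branches closed, 8 open.
An open branch gives a countermodel: b=0, c=1, d=1 (unmentioned atoms arbitrary); under it the original formula is false.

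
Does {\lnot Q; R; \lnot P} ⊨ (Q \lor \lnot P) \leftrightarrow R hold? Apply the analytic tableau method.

Initial set: {\lnot Q; R; \lnot P; \lnot ((Q \lor \lnot P) \leftrightarrow R)}.
\lnot ((Q \lor \lnot P) \leftrightarrow R): β-rule — branch into (Q \lor \lnot P), \lnot R  //  \lnot (Q \lor \lnot P), R.
  branch 1 (add (Q \lor \lnot P), \lnot R):
    × closes — contains both R and \lnot R.
  branch 2 (add \lnot (Q \lor \lnot P), R):
    \lnot (Q \lor \lnot P): α-rule — add \lnot Q, \lnot \lnot P.
    × closes — contains both P and \lnot P.
All 2 branches close.
Every branch closed, so the premises entail the conclusion.

Yes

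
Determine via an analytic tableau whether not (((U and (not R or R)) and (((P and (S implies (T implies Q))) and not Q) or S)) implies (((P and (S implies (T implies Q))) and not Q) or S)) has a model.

Unsatisfiable

Initial set: {not (((U and (not R or R)) and (((P and (S implies (T implies Q))) and not Q) or S)) implies (((P and (S implies (T implies Q))) and not Q) or S))}.
not (((U and (not R or R)) and (((P and (S implies (T implies Q))) and not Q) or S)) implies (((P and (S implies (T implies Q))) and not Q) or S)): α-rule — add ((U and (not R or R)) and (((P and (S implies (T implies Q))) and not Q) or S)), not (((P and (S implies (T implies Q))) and not Q) or S).
((U and (not R or R)) and (((P and (S implies (T implies Q))) and not Q) or S)): α-rule — add (U and (not R or R)), (((P and (S implies (T implies Q))) and not Q) or S).
not (((P and (S implies (T implies Q))) and not Q) or S): α-rule — add not ((P and (S implies (T implies Q))) and not Q), not S.
(U and (not R or R)): α-rule — add U, (not R or R).
(((P and (S implies (T implies Q))) and not Q) or S): β-rule — branch into ((P and (S implies (T implies Q))) and not Q)  //  S.
  branch 1 (add ((P and (S implies (T implies Q))) and not Q)):
    ((P and (S implies (T implies Q))) and not Q): α-rule — add (P and (S implies (T implies Q))), not Q.
    (P and (S implies (T implies Q))): α-rule — add P, (S implies (T implies Q)).
    not ((P and (S implies (T implies Q))) and not Q): β-rule — branch into not (P and (S implies (T implies Q)))  //  not not Q.
      branch 1.1 (add not (P and (S implies (T implies Q)))):
        (not R or R): β-rule — branch into not R  //  R.
          branch 1.1.1 (add not R):
            (S implies (T implies Q)): β-rule — branch into not S  //  (T implies Q).
              branch 1.1.1.1 (add not S):
                not (P and (S implies (T implies Q))): β-rule — branch into not P  //  not (S implies (T implies Q)).
                  branch 1.1.1.1.1 (add not P):
                    × closes — contains both P and not P.
                  branch 1.1.1.1.2 (add not (S implies (T implies Q))):
                    not (S implies (T implies Q)): α-rule — add S, not (T implies Q).
                    × closes — contains both S and not S.
              branch 1.1.1.2 (add (T implies Q)):
                not (P and (S implies (T implies Q))): β-rule — branch into not P  //  not (S implies (T implies Q)).
                  branch 1.1.1.2.1 (add not P):
                    × closes — contains both P and not P.
                  branch 1.1.1.2.2 (add not (S implies (T implies Q))):
                    not (S implies (T implies Q)): α-rule — add S, not (T implies Q).
                    × closes — contains both S and not S.
          branch 1.1.2 (add R):
            (S implies (T implies Q)): β-rule — branch into not S  //  (T implies Q).
              branch 1.1.2.1 (add not S):
                not (P and (S implies (T implies Q))): β-rule — branch into not P  //  not (S implies (T implies Q)).
                  branch 1.1.2.1.1 (add not P):
                    × closes — contains both P and not P.
                  branch 1.1.2.1.2 (add not (S implies (T implies Q))):
                    not (S implies (T implies Q)): α-rule — add S, not (T implies Q).
                    × closes — contains both S and not S.
              branch 1.1.2.2 (add (T implies Q)):
                not (P and (S implies (T implies Q))): β-rule — branch into not P  //  not (S implies (T implies Q)).
                  branch 1.1.2.2.1 (add not P):
                    × closes — contains both P and not P.
                  branch 1.1.2.2.2 (add not (S implies (T implies Q))):
                    not (S implies (T implies Q)): α-rule — add S, not (T implies Q).
                    × closes — contains both S and not S.
      branch 1.2 (add not not Q):
        × closes — contains both Q and not Q.
  branch 2 (add S):
    × closes — contains both S and not S.
All 10 branches close.
Every branch closed; the formula is unsatisfiable.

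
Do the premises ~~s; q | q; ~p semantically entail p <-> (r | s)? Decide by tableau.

No

Initial set: {T ~~s; T (q | q); T ~p; F (p <-> (r | s))}.
T ~~s: drop double negation, giving T s.
T (q | q): β-rule — branch into T q  //  T q.
  branch 1 (add T q):
    F (p <-> (r | s)): β-rule — branch into T p, F (r | s)  //  F p, T (r | s).
      branch 1.1 (add T p, F (r | s)):
        × closes — contains both p and ~p.
      branch 1.2 (add F p, T (r | s)):
        T (r | s): β-rule — branch into T r  //  T s.
          branch 1.2.1 (add T r):
            ○ open, literals {p=0, q=1, r=1, s=1}.
          branch 1.2.2 (add T s):
            ○ open, literals {p=0, q=1, s=1}.
  branch 2 (add T q):
    F (p <-> (r | s)): β-rule — branch into T p, F (r | s)  //  F p, T (r | s).
      branch 2.1 (add T p, F (r | s)):
        × closes — contains both p and ~p.
      branch 2.2 (add F p, T (r | s)):
        T (r | s): β-rule — branch into T r  //  T s.
          branch 2.2.1 (add T r):
            ○ open, literals {p=0, q=1, r=1, s=1}.
          branch 2.2.2 (add T s):
            ○ open, literals {p=0, q=1, s=1}.
2 branches closed, 4 open.
An open branch gives a countermodel: p=0, q=1, r=1, s=1 (unmentioned atoms arbitrary); the premises hold there but the conclusion fails.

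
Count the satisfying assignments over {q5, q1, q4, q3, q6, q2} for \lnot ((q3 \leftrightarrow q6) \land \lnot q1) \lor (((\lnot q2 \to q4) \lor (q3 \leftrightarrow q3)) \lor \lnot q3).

Initial set: {(\lnot ((q3 \leftrightarrow q6) \land \lnot q1) \lor (((\lnot q2 \to q4) \lor (q3 \leftrightarrow q3)) \lor \lnot q3))}.
(\lnot ((q3 \leftrightarrow q6) \land \lnot q1) \lor (((\lnot q2 \to q4) \lor (q3 \leftrightarrow q3)) \lor \lnot q3)): β-rule — branch into \lnot ((q3 \leftrightarrow q6) \land \lnot q1)  //  (((\lnot q2 \to q4) \lor (q3 \leftrightarrow q3)) \lor \lnot q3).
  branch 1 (add \lnot ((q3 \leftrightarrow q6) \land \lnot q1)):
    \lnot ((q3 \leftrightarrow q6) \land \lnot q1): β-rule — branch into \lnot (q3 \leftrightarrow q6)  //  \lnot \lnot q1.
      branch 1.1 (add \lnot (q3 \leftrightarrow q6)):
        \lnot (q3 \leftrightarrow q6): β-rule — branch into q3, \lnot q6  //  \lnot q3, q6.
          branch 1.1.1 (add q3, \lnot q6):
            ○ open, literals {q3=T, q6=F}.
          branch 1.1.2 (add \lnot q3, q6):
            ○ open, literals {q3=F, q6=T}.
      branch 1.2 (add \lnot \lnot q1):
        ○ open, literals {q1=T}.
  branch 2 (add (((\lnot q2 \to q4) \lor (q3 \leftrightarrow q3)) \lor \lnot q3)):
    (((\lnot q2 \to q4) \lor (q3 \leftrightarrow q3)) \lor \lnot q3): β-rule — branch into ((\lnot q2 \to q4) \lor (q3 \leftrightarrow q3))  //  \lnot q3.
      branch 2.1 (add ((\lnot q2 \to q4) \lor (q3 \leftrightarrow q3))):
        ((\lnot q2 \to q4) \lor (q3 \leftrightarrow q3)): β-rule — branch into (\lnot q2 \to q4)  //  (q3 \leftrightarrow q3).
          branch 2.1.1 (add (\lnot q2 \to q4)):
            (\lnot q2 \to q4): β-rule — branch into \lnot \lnot q2  //  q4.
              branch 2.1.1.1 (add \lnot \lnot q2):
                ○ open, literals {q2=T}.
              branch 2.1.1.2 (add q4):
                ○ open, literals {q4=T}.
          branch 2.1.2 (add (q3 \leftrightarrow q3)):
            (q3 \leftrightarrow q3): β-rule — branch into q3, q3  //  \lnot q3, \lnot q3.
              branch 2.1.2.1 (add q3, q3):
                ○ open, literals {q3=T}.
              branch 2.1.2.2 (add \lnot q3, \lnot q3):
                ○ open, literals {q3=F}.
      branch 2.2 (add \lnot q3):
        ○ open, literals {q3=F}.
0 branches closed, 8 open.
Each open branch fixes some atoms; the unmentioned ones are free. Counting distinct full assignments: branch {q3=T, q6=F} (q5, q1, q4, q2) contributes 16 new; branch {q3=F, q6=T} (q5, q1, q4, q2) contributes 16 new; branch {q1=T} (q5, q4, q3, q6, q2) contributes 16 new; branch {q2=T} (q5, q1, q4, q3, q6) contributes 8 new; branch {q4=T} (q5, q1, q3, q6, q2) contributes 4 new; branch {q3=T} (q5, q1, q4, q6, q2) contributes 2 new; branch {q3=F} (q5, q1, q4, q6, q2) contributes 2 new; branch {q3=F} (q5, q1, q4, q6, q2) contributes 0 new. Total: 64.

64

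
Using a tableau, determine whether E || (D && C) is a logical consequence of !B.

Initial set: {!B; !(E || (D && C))}.
!(E || (D && C)): α-rule — add !E, !(D && C).
!(D && C): β-rule — branch into !D  //  !C.
  branch 1 (add !D):
    ○ open, literals {B=F, D=F, E=F}.
  branch 2 (add !C):
    ○ open, literals {B=F, C=F, E=F}.
0 branches closed, 2 open.
An open branch gives a countermodel: B=F, D=F, E=F (unmentioned atoms arbitrary); the premises hold there but the conclusion fails.

No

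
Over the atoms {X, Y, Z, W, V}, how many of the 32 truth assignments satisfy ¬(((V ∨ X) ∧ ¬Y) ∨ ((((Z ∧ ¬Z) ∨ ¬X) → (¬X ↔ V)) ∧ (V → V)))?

8

Initial set: {¬(((V ∨ X) ∧ ¬Y) ∨ ((((Z ∧ ¬Z) ∨ ¬X) → (¬X ↔ V)) ∧ (V → V)))}.
¬(((V ∨ X) ∧ ¬Y) ∨ ((((Z ∧ ¬Z) ∨ ¬X) → (¬X ↔ V)) ∧ (V → V))): α-rule — add ¬((V ∨ X) ∧ ¬Y), ¬((((Z ∧ ¬Z) ∨ ¬X) → (¬X ↔ V)) ∧ (V → V)).
¬((V ∨ X) ∧ ¬Y): β-rule — branch into ¬(V ∨ X)  //  ¬¬Y.
  branch 1 (add ¬(V ∨ X)):
    ¬(V ∨ X): α-rule — add ¬V, ¬X.
    ¬((((Z ∧ ¬Z) ∨ ¬X) → (¬X ↔ V)) ∧ (V → V)): β-rule — branch into ¬(((Z ∧ ¬Z) ∨ ¬X) → (¬X ↔ V))  //  ¬(V → V).
      branch 1.1 (add ¬(((Z ∧ ¬Z) ∨ ¬X) → (¬X ↔ V))):
        ¬(((Z ∧ ¬Z) ∨ ¬X) → (¬X ↔ V)): α-rule — add ((Z ∧ ¬Z) ∨ ¬X), ¬(¬X ↔ V).
        ((Z ∧ ¬Z) ∨ ¬X): β-rule — branch into (Z ∧ ¬Z)  //  ¬X.
          branch 1.1.1 (add (Z ∧ ¬Z)):
            (Z ∧ ¬Z): α-rule — add Z, ¬Z.
            × closes — contains both Z and ¬Z.
          branch 1.1.2 (add ¬X):
            ¬(¬X ↔ V): β-rule — branch into ¬X, ¬V  //  ¬¬X, V.
              branch 1.1.2.1 (add ¬X, ¬V):
                ○ open, literals {V=0, X=0}.
              branch 1.1.2.2 (add ¬¬X, V):
                × closes — contains both X and ¬X.
      branch 1.2 (add ¬(V → V)):
        ¬(V → V): α-rule — add V, ¬V.
        × closes — contains both V and ¬V.
  branch 2 (add ¬¬Y):
    ¬((((Z ∧ ¬Z) ∨ ¬X) → (¬X ↔ V)) ∧ (V → V)): β-rule — branch into ¬(((Z ∧ ¬Z) ∨ ¬X) → (¬X ↔ V))  //  ¬(V → V).
      branch 2.1 (add ¬(((Z ∧ ¬Z) ∨ ¬X) → (¬X ↔ V))):
        ¬(((Z ∧ ¬Z) ∨ ¬X) → (¬X ↔ V)): α-rule — add ((Z ∧ ¬Z) ∨ ¬X), ¬(¬X ↔ V).
        ((Z ∧ ¬Z) ∨ ¬X): β-rule — branch into (Z ∧ ¬Z)  //  ¬X.
          branch 2.1.1 (add (Z ∧ ¬Z)):
            (Z ∧ ¬Z): α-rule — add Z, ¬Z.
            × closes — contains both Z and ¬Z.
          branch 2.1.2 (add ¬X):
            ¬(¬X ↔ V): β-rule — branch into ¬X, ¬V  //  ¬¬X, V.
              branch 2.1.2.1 (add ¬X, ¬V):
                ○ open, literals {V=0, X=0, Y=1}.
              branch 2.1.2.2 (add ¬¬X, V):
                × closes — contains both X and ¬X.
      branch 2.2 (add ¬(V → V)):
        ¬(V → V): α-rule — add V, ¬V.
        × closes — contains both V and ¬V.
6 branches closed, 2 open.
Each open branch fixes some atoms; the unmentioned ones are free. Counting distinct full assignments: branch {V=0, X=0} (Y, Z, W) contributes 8 new; branch {V=0, X=0, Y=1} (Z, W) contributes 0 new. Total: 8.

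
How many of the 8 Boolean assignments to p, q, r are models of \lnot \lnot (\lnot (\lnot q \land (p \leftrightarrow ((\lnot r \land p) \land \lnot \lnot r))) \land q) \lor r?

Initial set: {(\lnot \lnot (\lnot (\lnot q \land (p \leftrightarrow ((\lnot r \land p) \land \lnot \lnot r))) \land q) \lor r)}.
(\lnot \lnot (\lnot (\lnot q \land (p \leftrightarrow ((\lnot r \land p) \land \lnot \lnot r))) \land q) \lor r): β-rule — branch into \lnot \lnot (\lnot (\lnot q \land (p \leftrightarrow ((\lnot r \land p) \land \lnot \lnot r))) \land q)  //  r.
  branch 1 (add \lnot \lnot (\lnot (\lnot q \land (p \leftrightarrow ((\lnot r \land p) \land \lnot \lnot r))) \land q)):
    \lnot \lnot (\lnot (\lnot q \land (p \leftrightarrow ((\lnot r \land p) \land \lnot \lnot r))) \land q): drop double negation, giving (\lnot (\lnot q \land (p \leftrightarrow ((\lnot r \land p) \land \lnot \lnot r))) \land q).
    (\lnot (\lnot q \land (p \leftrightarrow ((\lnot r \land p) \land \lnot \lnot r))) \land q): α-rule — add \lnot (\lnot q \land (p \leftrightarrow ((\lnot r \land p) \land \lnot \lnot r))), q.
    \lnot (\lnot q \land (p \leftrightarrow ((\lnot r \land p) \land \lnot \lnot r))): β-rule — branch into \lnot \lnot q  //  \lnot (p \leftrightarrow ((\lnot r \land p) \land \lnot \lnot r)).
      branch 1.1 (add \lnot \lnot q):
        ○ open, literals {q=1}.
      branch 1.2 (add \lnot (p \leftrightarrow ((\lnot r \land p) \land \lnot \lnot r))):
        \lnot (p \leftrightarrow ((\lnot r \land p) \land \lnot \lnot r)): β-rule — branch into p, \lnot ((\lnot r \land p) \land \lnot \lnot r)  //  \lnot p, ((\lnot r \land p) \land \lnot \lnot r).
          branch 1.2.1 (add p, \lnot ((\lnot r \land p) \land \lnot \lnot r)):
            \lnot ((\lnot r \land p) \land \lnot \lnot r): β-rule — branch into \lnot (\lnot r \land p)  //  \lnot \lnot \lnot r.
              branch 1.2.1.1 (add \lnot (\lnot r \land p)):
                \lnot (\lnot r \land p): β-rule — branch into \lnot \lnot r  //  \lnot p.
                  branch 1.2.1.1.1 (add \lnot \lnot r):
                    ○ open, literals {p=1, q=1, r=1}.
                  branch 1.2.1.1.2 (add \lnot p):
                    × closes — contains both p and \lnot p.
              branch 1.2.1.2 (add \lnot \lnot \lnot r):
                \lnot \lnot \lnot r: drop double negation, giving \lnot r.
                ○ open, literals {p=1, q=1, r=0}.
          branch 1.2.2 (add \lnot p, ((\lnot r \land p) \land \lnot \lnot r)):
            ((\lnot r \land p) \land \lnot \lnot r): α-rule — add (\lnot r \land p), \lnot \lnot r.
            (\lnot r \land p): α-rule — add \lnot r, p.
            × closes — contains both p and \lnot p.
  branch 2 (add r):
    ○ open, literals {r=1}.
2 branches closed, 4 open.
Each open branch fixes some atoms; the unmentioned ones are free. Counting distinct full assignments: branch {q=1} (p, r) contributes 4 new; branch {p=1, q=1, r=1} (none free) contributes 0 new; branch {p=1, q=1, r=0} (none free) contributes 0 new; branch {r=1} (p, q) contributes 2 new. Total: 6.

6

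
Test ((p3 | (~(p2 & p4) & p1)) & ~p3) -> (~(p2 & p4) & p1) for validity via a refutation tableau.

Valid

Assume the negation and expand:
Initial set: {~(((p3 | (~(p2 & p4) & p1)) & ~p3) -> (~(p2 & p4) & p1))}.
~(((p3 | (~(p2 & p4) & p1)) & ~p3) -> (~(p2 & p4) & p1)): α-rule — add ((p3 | (~(p2 & p4) & p1)) & ~p3), ~(~(p2 & p4) & p1).
((p3 | (~(p2 & p4) & p1)) & ~p3): α-rule — add (p3 | (~(p2 & p4) & p1)), ~p3.
~(~(p2 & p4) & p1): β-rule — branch into ~~(p2 & p4)  //  ~p1.
  branch 1 (add ~~(p2 & p4)):
    ~~(p2 & p4): α-rule — add p2, p4.
    (p3 | (~(p2 & p4) & p1)): β-rule — branch into p3  //  (~(p2 & p4) & p1).
      branch 1.1 (add p3):
        × closes — contains both p3 and ~p3.
      branch 1.2 (add (~(p2 & p4) & p1)):
        (~(p2 & p4) & p1): α-rule — add ~(p2 & p4), p1.
        ~(p2 & p4): β-rule — branch into ~p2  //  ~p4.
          branch 1.2.1 (add ~p2):
            × closes — contains both p2 and ~p2.
          branch 1.2.2 (add ~p4):
            × closes — contains both p4 and ~p4.
  branch 2 (add ~p1):
    (p3 | (~(p2 & p4) & p1)): β-rule — branch into p3  //  (~(p2 & p4) & p1).
      branch 2.1 (add p3):
        × closes — contains both p3 and ~p3.
      branch 2.2 (add (~(p2 & p4) & p1)):
        (~(p2 & p4) & p1): α-rule — add ~(p2 & p4), p1.
        × closes — contains both p1 and ~p1.
All 5 branches close.
Every branch closed, so the negation is unsatisfiable and the formula is valid.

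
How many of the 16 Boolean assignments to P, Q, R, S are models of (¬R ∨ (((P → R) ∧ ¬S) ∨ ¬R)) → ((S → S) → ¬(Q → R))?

Initial set: {((¬R ∨ (((P → R) ∧ ¬S) ∨ ¬R)) → ((S → S) → ¬(Q → R)))}.
((¬R ∨ (((P → R) ∧ ¬S) ∨ ¬R)) → ((S → S) → ¬(Q → R))): β-rule — branch into ¬(¬R ∨ (((P → R) ∧ ¬S) ∨ ¬R))  //  ((S → S) → ¬(Q → R)).
  branch 1 (add ¬(¬R ∨ (((P → R) ∧ ¬S) ∨ ¬R))):
    ¬(¬R ∨ (((P → R) ∧ ¬S) ∨ ¬R)): α-rule — add ¬¬R, ¬(((P → R) ∧ ¬S) ∨ ¬R).
    ¬(((P → R) ∧ ¬S) ∨ ¬R): α-rule — add ¬((P → R) ∧ ¬S), ¬¬R.
    ¬((P → R) ∧ ¬S): β-rule — branch into ¬(P → R)  //  ¬¬S.
      branch 1.1 (add ¬(P → R)):
        ¬(P → R): α-rule — add P, ¬R.
        × closes — contains both R and ¬R.
      branch 1.2 (add ¬¬S):
        ○ open, literals {R=true, S=true}.
  branch 2 (add ((S → S) → ¬(Q → R))):
    ((S → S) → ¬(Q → R)): β-rule — branch into ¬(S → S)  //  ¬(Q → R).
      branch 2.1 (add ¬(S → S)):
        ¬(S → S): α-rule — add S, ¬S.
        × closes — contains both S and ¬S.
      branch 2.2 (add ¬(Q → R)):
        ¬(Q → R): α-rule — add Q, ¬R.
        ○ open, literals {Q=true, R=false}.
2 branches closed, 2 open.
Each open branch fixes some atoms; the unmentioned ones are free. Counting distinct full assignments: branch {R=true, S=true} (P, Q) contributes 4 new; branch {Q=true, R=false} (P, S) contributes 4 new. Total: 8.

8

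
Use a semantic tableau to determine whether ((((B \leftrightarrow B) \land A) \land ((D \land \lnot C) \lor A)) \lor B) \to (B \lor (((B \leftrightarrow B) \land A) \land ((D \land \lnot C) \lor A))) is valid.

Valid

Assume the negation and expand:
Initial set: {F (((((B \leftrightarrow B) \land A) \land ((D \land \lnot C) \lor A)) \lor B) \to (B \lor (((B \leftrightarrow B) \land A) \land ((D \land \lnot C) \lor A))))}.
F (((((B \leftrightarrow B) \land A) \land ((D \land \lnot C) \lor A)) \lor B) \to (B \lor (((B \leftrightarrow B) \land A) \land ((D \land \lnot C) \lor A)))): α-rule — add T ((((B \leftrightarrow B) \land A) \land ((D \land \lnot C) \lor A)) \lor B), F (B \lor (((B \leftrightarrow B) \land A) \land ((D \land \lnot C) \lor A))).
F (B \lor (((B \leftrightarrow B) \land A) \land ((D \land \lnot C) \lor A))): α-rule — add F B, F (((B \leftrightarrow B) \land A) \land ((D \land \lnot C) \lor A)).
T ((((B \leftrightarrow B) \land A) \land ((D \land \lnot C) \lor A)) \lor B): β-rule — branch into T (((B \leftrightarrow B) \land A) \land ((D \land \lnot C) \lor A))  //  T B.
  branch 1 (add T (((B \leftrightarrow B) \land A) \land ((D \land \lnot C) \lor A))):
    T (((B \leftrightarrow B) \land A) \land ((D \land \lnot C) \lor A)): α-rule — add T ((B \leftrightarrow B) \land A), T ((D \land \lnot C) \lor A).
    T ((B \leftrightarrow B) \land A): α-rule — add T (B \leftrightarrow B), T A.
    F (((B \leftrightarrow B) \land A) \land ((D \land \lnot C) \lor A)): β-rule — branch into F ((B \leftrightarrow B) \land A)  //  F ((D \land \lnot C) \lor A).
      branch 1.1 (add F ((B \leftrightarrow B) \land A)):
        T ((D \land \lnot C) \lor A): β-rule — branch into T (D \land \lnot C)  //  T A.
          branch 1.1.1 (add T (D \land \lnot C)):
            T (D \land \lnot C): α-rule — add T D, T \lnot C.
            T (B \leftrightarrow B): β-rule — branch into T B, T B  //  F B, F B.
              branch 1.1.1.1 (add T B, T B):
                × closes — contains both B and \lnot B.
              branch 1.1.1.2 (add F B, F B):
                F ((B \leftrightarrow B) \land A): β-rule — branch into F (B \leftrightarrow B)  //  F A.
                  branch 1.1.1.2.1 (add F (B \leftrightarrow B)):
                    F (B \leftrightarrow B): β-rule — branch into T B, F B  //  F B, T B.
                      branch 1.1.1.2.1.1 (add T B, F B):
                        × closes — contains both B and \lnot B.
                      branch 1.1.1.2.1.2 (add F B, T B):
                        × closes — contains both B and \lnot B.
                  branch 1.1.1.2.2 (add F A):
                    × closes — contains both A and \lnot A.
          branch 1.1.2 (add T A):
            T (B \leftrightarrow B): β-rule — branch into T B, T B  //  F B, F B.
              branch 1.1.2.1 (add T B, T B):
                × closes — contains both B and \lnot B.
              branch 1.1.2.2 (add F B, F B):
                F ((B \leftrightarrow B) \land A): β-rule — branch into F (B \leftrightarrow B)  //  F A.
                  branch 1.1.2.2.1 (add F (B \leftrightarrow B)):
                    F (B \leftrightarrow B): β-rule — branch into T B, F B  //  F B, T B.
                      branch 1.1.2.2.1.1 (add T B, F B):
                        × closes — contains both B and \lnot B.
                      branch 1.1.2.2.1.2 (add F B, T B):
                        × closes — contains both B and \lnot B.
                  branch 1.1.2.2.2 (add F A):
                    × closes — contains both A and \lnot A.
      branch 1.2 (add F ((D \land \lnot C) \lor A)):
        F ((D \land \lnot C) \lor A): α-rule — add F (D \land \lnot C), F A.
        × closes — contains both A and \lnot A.
  branch 2 (add T B):
    × closes — contains both B and \lnot B.
All 10 branches close.
Every branch closed, so the negation is unsatisfiable and the formula is valid.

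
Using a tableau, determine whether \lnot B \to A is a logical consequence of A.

Initial set: {A; \lnot (\lnot B \to A)}.
\lnot (\lnot B \to A): α-rule — add \lnot B, \lnot A.
× closes — contains both A and \lnot A.
All 1 branch closes.
Every branch closed, so the premises entail the conclusion.

Yes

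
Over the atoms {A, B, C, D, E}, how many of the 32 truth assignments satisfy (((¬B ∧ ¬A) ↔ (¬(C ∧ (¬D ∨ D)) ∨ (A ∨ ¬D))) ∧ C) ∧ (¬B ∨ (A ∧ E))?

Initial set: {((((¬B ∧ ¬A) ↔ (¬(C ∧ (¬D ∨ D)) ∨ (A ∨ ¬D))) ∧ C) ∧ (¬B ∨ (A ∧ E)))}.
((((¬B ∧ ¬A) ↔ (¬(C ∧ (¬D ∨ D)) ∨ (A ∨ ¬D))) ∧ C) ∧ (¬B ∨ (A ∧ E))): α-rule — add (((¬B ∧ ¬A) ↔ (¬(C ∧ (¬D ∨ D)) ∨ (A ∨ ¬D))) ∧ C), (¬B ∨ (A ∧ E)).
(((¬B ∧ ¬A) ↔ (¬(C ∧ (¬D ∨ D)) ∨ (A ∨ ¬D))) ∧ C): α-rule — add ((¬B ∧ ¬A) ↔ (¬(C ∧ (¬D ∨ D)) ∨ (A ∨ ¬D))), C.
(¬B ∨ (A ∧ E)): β-rule — branch into ¬B  //  (A ∧ E).
  branch 1 (add ¬B):
    ((¬B ∧ ¬A) ↔ (¬(C ∧ (¬D ∨ D)) ∨ (A ∨ ¬D))): β-rule — branch into (¬B ∧ ¬A), (¬(C ∧ (¬D ∨ D)) ∨ (A ∨ ¬D))  //  ¬(¬B ∧ ¬A), ¬(¬(C ∧ (¬D ∨ D)) ∨ (A ∨ ¬D)).
      branch 1.1 (add (¬B ∧ ¬A), (¬(C ∧ (¬D ∨ D)) ∨ (A ∨ ¬D))):
        (¬B ∧ ¬A): α-rule — add ¬B, ¬A.
        (¬(C ∧ (¬D ∨ D)) ∨ (A ∨ ¬D)): β-rule — branch into ¬(C ∧ (¬D ∨ D))  //  (A ∨ ¬D).
          branch 1.1.1 (add ¬(C ∧ (¬D ∨ D))):
            ¬(C ∧ (¬D ∨ D)): β-rule — branch into ¬C  //  ¬(¬D ∨ D).
              branch 1.1.1.1 (add ¬C):
                × closes — contains both C and ¬C.
              branch 1.1.1.2 (add ¬(¬D ∨ D)):
                ¬(¬D ∨ D): α-rule — add ¬¬D, ¬D.
                × closes — contains both D and ¬D.
          branch 1.1.2 (add (A ∨ ¬D)):
            (A ∨ ¬D): β-rule — branch into A  //  ¬D.
              branch 1.1.2.1 (add A):
                × closes — contains both A and ¬A.
              branch 1.1.2.2 (add ¬D):
                ○ open, literals {A=0, B=0, C=1, D=0}.
      branch 1.2 (add ¬(¬B ∧ ¬A), ¬(¬(C ∧ (¬D ∨ D)) ∨ (A ∨ ¬D))):
        ¬(¬(C ∧ (¬D ∨ D)) ∨ (A ∨ ¬D)): α-rule — add ¬¬(C ∧ (¬D ∨ D)), ¬(A ∨ ¬D).
        ¬¬(C ∧ (¬D ∨ D)): α-rule — add C, (¬D ∨ D).
        ¬(A ∨ ¬D): α-rule — add ¬A, ¬¬D.
        ¬(¬B ∧ ¬A): β-rule — branch into ¬¬B  //  ¬¬A.
          branch 1.2.1 (add ¬¬B):
            × closes — contains both B and ¬B.
          branch 1.2.2 (add ¬¬A):
            × closes — contains both A and ¬A.
  branch 2 (add (A ∧ E)):
    (A ∧ E): α-rule — add A, E.
    ((¬B ∧ ¬A) ↔ (¬(C ∧ (¬D ∨ D)) ∨ (A ∨ ¬D))): β-rule — branch into (¬B ∧ ¬A), (¬(C ∧ (¬D ∨ D)) ∨ (A ∨ ¬D))  //  ¬(¬B ∧ ¬A), ¬(¬(C ∧ (¬D ∨ D)) ∨ (A ∨ ¬D)).
      branch 2.1 (add (¬B ∧ ¬A), (¬(C ∧ (¬D ∨ D)) ∨ (A ∨ ¬D))):
        (¬B ∧ ¬A): α-rule — add ¬B, ¬A.
        × closes — contains both A and ¬A.
      branch 2.2 (add ¬(¬B ∧ ¬A), ¬(¬(C ∧ (¬D ∨ D)) ∨ (A ∨ ¬D))):
        ¬(¬(C ∧ (¬D ∨ D)) ∨ (A ∨ ¬D)): α-rule — add ¬¬(C ∧ (¬D ∨ D)), ¬(A ∨ ¬D).
        ¬¬(C ∧ (¬D ∨ D)): α-rule — add C, (¬D ∨ D).
        ¬(A ∨ ¬D): α-rule — add ¬A, ¬¬D.
        × closes — contains both A and ¬A.
7 branches closed, 1 open.
Each open branch fixes some atoms; the unmentioned ones are free. Counting distinct full assignments: branch {A=0, B=0, C=1, D=0} (E) contributes 2 new. Total: 2.

2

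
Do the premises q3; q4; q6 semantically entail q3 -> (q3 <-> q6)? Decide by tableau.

Yes

Initial set: {q3; q4; q6; ~(q3 -> (q3 <-> q6))}.
~(q3 -> (q3 <-> q6)): α-rule — add q3, ~(q3 <-> q6).
~(q3 <-> q6): β-rule — branch into q3, ~q6  //  ~q3, q6.
  branch 1 (add q3, ~q6):
    × closes — contains both q6 and ~q6.
  branch 2 (add ~q3, q6):
    × closes — contains both q3 and ~q3.
All 2 branches close.
Every branch closed, so the premises entail the conclusion.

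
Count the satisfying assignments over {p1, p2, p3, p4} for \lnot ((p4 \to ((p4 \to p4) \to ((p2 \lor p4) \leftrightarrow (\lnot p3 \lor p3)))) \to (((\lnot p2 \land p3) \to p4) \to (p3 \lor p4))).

4

Initial set: {\lnot ((p4 \to ((p4 \to p4) \to ((p2 \lor p4) \leftrightarrow (\lnot p3 \lor p3)))) \to (((\lnot p2 \land p3) \to p4) \to (p3 \lor p4)))}.
\lnot ((p4 \to ((p4 \to p4) \to ((p2 \lor p4) \leftrightarrow (\lnot p3 \lor p3)))) \to (((\lnot p2 \land p3) \to p4) \to (p3 \lor p4))): α-rule — add (p4 \to ((p4 \to p4) \to ((p2 \lor p4) \leftrightarrow (\lnot p3 \lor p3)))), \lnot (((\lnot p2 \land p3) \to p4) \to (p3 \lor p4)).
\lnot (((\lnot p2 \land p3) \to p4) \to (p3 \lor p4)): α-rule — add ((\lnot p2 \land p3) \to p4), \lnot (p3 \lor p4).
\lnot (p3 \lor p4): α-rule — add \lnot p3, \lnot p4.
(p4 \to ((p4 \to p4) \to ((p2 \lor p4) \leftrightarrow (\lnot p3 \lor p3)))): β-rule — branch into \lnot p4  //  ((p4 \to p4) \to ((p2 \lor p4) \leftrightarrow (\lnot p3 \lor p3))).
  branch 1 (add \lnot p4):
    ((\lnot p2 \land p3) \to p4): β-rule — branch into \lnot (\lnot p2 \land p3)  //  p4.
      branch 1.1 (add \lnot (\lnot p2 \land p3)):
        \lnot (\lnot p2 \land p3): β-rule — branch into \lnot \lnot p2  //  \lnot p3.
          branch 1.1.1 (add \lnot \lnot p2):
            ○ open, literals {p2=1, p3=0, p4=0}.
          branch 1.1.2 (add \lnot p3):
            ○ open, literals {p3=0, p4=0}.
      branch 1.2 (add p4):
        × closes — contains both p4 and \lnot p4.
  branch 2 (add ((p4 \to p4) \to ((p2 \lor p4) \leftrightarrow (\lnot p3 \lor p3)))):
    ((\lnot p2 \land p3) \to p4): β-rule — branch into \lnot (\lnot p2 \land p3)  //  p4.
      branch 2.1 (add \lnot (\lnot p2 \land p3)):
        ((p4 \to p4) \to ((p2 \lor p4) \leftrightarrow (\lnot p3 \lor p3))): β-rule — branch into \lnot (p4 \to p4)  //  ((p2 \lor p4) \leftrightarrow (\lnot p3 \lor p3)).
          branch 2.1.1 (add \lnot (p4 \to p4)):
            \lnot (p4 \to p4): α-rule — add p4, \lnot p4.
            × closes — contains both p4 and \lnot p4.
          branch 2.1.2 (add ((p2 \lor p4) \leftrightarrow (\lnot p3 \lor p3))):
            \lnot (\lnot p2 \land p3): β-rule — branch into \lnot \lnot p2  //  \lnot p3.
              branch 2.1.2.1 (add \lnot \lnot p2):
                ((p2 \lor p4) \leftrightarrow (\lnot p3 \lor p3)): β-rule — branch into (p2 \lor p4), (\lnot p3 \lor p3)  //  \lnot (p2 \lor p4), \lnot (\lnot p3 \lor p3).
                  branch 2.1.2.1.1 (add (p2 \lor p4), (\lnot p3 \lor p3)):
                    (p2 \lor p4): β-rule — branch into p2  //  p4.
                      branch 2.1.2.1.1.1 (add p2):
                        (\lnot p3 \lor p3): β-rule — branch into \lnot p3  //  p3.
                          branch 2.1.2.1.1.1.1 (add \lnot p3):
                            ○ open, literals {p2=1, p3=0, p4=0}.
                          branch 2.1.2.1.1.1.2 (add p3):
                            × closes — contains both p3 and \lnot p3.
                      branch 2.1.2.1.1.2 (add p4):
                        × closes — contains both p4 and \lnot p4.
                  branch 2.1.2.1.2 (add \lnot (p2 \lor p4), \lnot (\lnot p3 \lor p3)):
                    \lnot (p2 \lor p4): α-rule — add \lnot p2, \lnot p4.
                    × closes — contains both p2 and \lnot p2.
              branch 2.1.2.2 (add \lnot p3):
                ((p2 \lor p4) \leftrightarrow (\lnot p3 \lor p3)): β-rule — branch into (p2 \lor p4), (\lnot p3 \lor p3)  //  \lnot (p2 \lor p4), \lnot (\lnot p3 \lor p3).
                  branch 2.1.2.2.1 (add (p2 \lor p4), (\lnot p3 \lor p3)):
                    (p2 \lor p4): β-rule — branch into p2  //  p4.
                      branch 2.1.2.2.1.1 (add p2):
                        (\lnot p3 \lor p3): β-rule — branch into \lnot p3  //  p3.
                          branch 2.1.2.2.1.1.1 (add \lnot p3):
                            ○ open, literals {p2=1, p3=0, p4=0}.
                          branch 2.1.2.2.1.1.2 (add p3):
                            × closes — contains both p3 and \lnot p3.
                      branch 2.1.2.2.1.2 (add p4):
                        × closes — contains both p4 and \lnot p4.
                  branch 2.1.2.2.2 (add \lnot (p2 \lor p4), \lnot (\lnot p3 \lor p3)):
                    \lnot (p2 \lor p4): α-rule — add \lnot p2, \lnot p4.
                    \lnot (\lnot p3 \lor p3): α-rule — add \lnot \lnot p3, \lnot p3.
                    × closes — contains both p3 and \lnot p3.
      branch 2.2 (add p4):
        × closes — contains both p4 and \lnot p4.
9 branches closed, 4 open.
Each open branch fixes some atoms; the unmentioned ones are free. Counting distinct full assignments: branch {p2=1, p3=0, p4=0} (p1) contributes 2 new; branch {p3=0, p4=0} (p1, p2) contributes 2 new; branch {p2=1, p3=0, p4=0} (p1) contributes 0 new; branch {p2=1, p3=0, p4=0} (p1) contributes 0 new. Total: 4.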